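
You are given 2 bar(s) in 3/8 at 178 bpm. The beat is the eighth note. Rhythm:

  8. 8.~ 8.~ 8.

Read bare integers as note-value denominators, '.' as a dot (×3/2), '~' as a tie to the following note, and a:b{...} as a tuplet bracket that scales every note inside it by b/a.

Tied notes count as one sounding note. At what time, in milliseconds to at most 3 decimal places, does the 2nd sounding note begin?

note 2 onset = 3/2b = 505.618ms

1. 0.0ms @ 0 + 505.618ms (3/2)
2. 505.618ms @ 3/2 + 1516.854ms (9/2)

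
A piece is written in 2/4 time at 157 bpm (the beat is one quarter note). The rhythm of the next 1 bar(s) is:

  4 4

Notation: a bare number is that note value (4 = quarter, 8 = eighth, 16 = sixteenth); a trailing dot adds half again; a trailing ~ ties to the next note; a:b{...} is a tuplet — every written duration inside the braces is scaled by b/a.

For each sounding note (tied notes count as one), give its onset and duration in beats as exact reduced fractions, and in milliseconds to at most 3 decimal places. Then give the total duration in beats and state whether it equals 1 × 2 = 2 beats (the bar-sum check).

1) 0.0ms=0b +382.166ms=1b
2) 382.166ms=1b +382.166ms=1b
Σ=2b of 2 (157bpm 2/4) — PASS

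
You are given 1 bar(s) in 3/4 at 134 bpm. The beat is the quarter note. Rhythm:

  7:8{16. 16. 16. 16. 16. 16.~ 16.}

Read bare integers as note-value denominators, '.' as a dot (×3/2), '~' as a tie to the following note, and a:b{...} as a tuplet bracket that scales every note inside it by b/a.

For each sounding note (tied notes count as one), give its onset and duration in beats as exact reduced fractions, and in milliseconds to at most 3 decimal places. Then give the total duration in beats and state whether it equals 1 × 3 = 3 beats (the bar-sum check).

1) 0.0ms=0b +191.898ms=3/7b
2) 191.898ms=3/7b +191.898ms=3/7b
3) 383.795ms=6/7b +191.898ms=3/7b
4) 575.693ms=9/7b +191.898ms=3/7b
5) 767.591ms=12/7b +191.898ms=3/7b
6) 959.488ms=15/7b +383.795ms=6/7b
Σ=3b of 3 (134bpm 3/4) — PASS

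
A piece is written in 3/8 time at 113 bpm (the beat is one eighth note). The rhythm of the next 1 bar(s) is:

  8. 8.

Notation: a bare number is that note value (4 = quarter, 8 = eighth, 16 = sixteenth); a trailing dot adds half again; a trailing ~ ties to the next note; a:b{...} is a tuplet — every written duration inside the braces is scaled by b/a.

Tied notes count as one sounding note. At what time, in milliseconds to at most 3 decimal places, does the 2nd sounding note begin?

1. 0.0ms @ 0 + 796.46ms (3/2)
2. 796.46ms @ 3/2 + 796.46ms (3/2)

note 2 onset = 3/2b = 796.46ms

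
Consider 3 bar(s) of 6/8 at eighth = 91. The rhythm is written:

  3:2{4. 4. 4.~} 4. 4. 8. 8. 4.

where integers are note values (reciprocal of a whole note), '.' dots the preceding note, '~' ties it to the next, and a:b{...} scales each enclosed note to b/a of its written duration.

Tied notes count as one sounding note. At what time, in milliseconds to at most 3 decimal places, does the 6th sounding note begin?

note 6 onset = 27/2b = 8901.099ms

1. 0.0ms @ 0 + 1318.681ms (2)
2. 1318.681ms @ 2 + 1318.681ms (2)
3. 2637.363ms @ 4 + 3296.703ms (5)
4. 5934.066ms @ 9 + 1978.022ms (3)
5. 7912.088ms @ 12 + 989.011ms (3/2)
6. 8901.099ms @ 27/2 + 989.011ms (3/2)
7. 9890.11ms @ 15 + 1978.022ms (3)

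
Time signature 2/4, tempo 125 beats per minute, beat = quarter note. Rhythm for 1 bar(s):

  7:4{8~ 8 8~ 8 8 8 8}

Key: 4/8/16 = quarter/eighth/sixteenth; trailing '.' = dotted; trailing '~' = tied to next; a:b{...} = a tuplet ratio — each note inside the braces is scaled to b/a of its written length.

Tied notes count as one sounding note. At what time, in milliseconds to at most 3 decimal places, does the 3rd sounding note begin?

1. 0.0ms @ 0 + 274.286ms (4/7)
2. 274.286ms @ 4/7 + 274.286ms (4/7)
3. 548.571ms @ 8/7 + 137.143ms (2/7)
4. 685.714ms @ 10/7 + 137.143ms (2/7)
5. 822.857ms @ 12/7 + 137.143ms (2/7)

note 3 onset = 8/7b = 548.571ms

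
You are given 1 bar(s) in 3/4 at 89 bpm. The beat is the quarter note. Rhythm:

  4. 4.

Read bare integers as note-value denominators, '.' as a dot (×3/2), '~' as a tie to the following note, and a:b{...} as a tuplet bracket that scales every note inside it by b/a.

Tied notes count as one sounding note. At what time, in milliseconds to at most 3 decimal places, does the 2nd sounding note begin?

1. 0.0ms @ 0 + 1011.236ms (3/2)
2. 1011.236ms @ 3/2 + 1011.236ms (3/2)

note 2 onset = 3/2b = 1011.236ms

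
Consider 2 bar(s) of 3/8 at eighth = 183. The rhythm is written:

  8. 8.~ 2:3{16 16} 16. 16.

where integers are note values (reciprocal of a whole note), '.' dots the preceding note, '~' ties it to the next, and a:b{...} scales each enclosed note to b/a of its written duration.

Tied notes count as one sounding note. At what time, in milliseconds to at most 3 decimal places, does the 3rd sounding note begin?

1. 0.0ms @ 0 + 491.803ms (3/2)
2. 491.803ms @ 3/2 + 737.705ms (9/4)
3. 1229.508ms @ 15/4 + 245.902ms (3/4)
4. 1475.41ms @ 9/2 + 245.902ms (3/4)
5. 1721.311ms @ 21/4 + 245.902ms (3/4)

note 3 onset = 15/4b = 1229.508ms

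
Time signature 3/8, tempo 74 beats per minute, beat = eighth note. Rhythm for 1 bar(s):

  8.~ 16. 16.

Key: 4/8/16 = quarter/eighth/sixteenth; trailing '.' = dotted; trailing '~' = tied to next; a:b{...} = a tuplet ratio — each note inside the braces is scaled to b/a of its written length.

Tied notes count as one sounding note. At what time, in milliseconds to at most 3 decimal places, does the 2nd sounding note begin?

1. 0.0ms @ 0 + 1824.324ms (9/4)
2. 1824.324ms @ 9/4 + 608.108ms (3/4)

note 2 onset = 9/4b = 1824.324ms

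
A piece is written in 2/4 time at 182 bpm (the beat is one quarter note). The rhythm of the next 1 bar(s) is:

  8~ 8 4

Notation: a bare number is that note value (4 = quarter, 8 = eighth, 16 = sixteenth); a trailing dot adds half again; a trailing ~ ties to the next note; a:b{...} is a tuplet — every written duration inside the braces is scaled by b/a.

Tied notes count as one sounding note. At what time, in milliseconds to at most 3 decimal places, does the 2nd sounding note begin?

1. 0.0ms @ 0 + 329.67ms (1)
2. 329.67ms @ 1 + 329.67ms (1)

note 2 onset = 1b = 329.67ms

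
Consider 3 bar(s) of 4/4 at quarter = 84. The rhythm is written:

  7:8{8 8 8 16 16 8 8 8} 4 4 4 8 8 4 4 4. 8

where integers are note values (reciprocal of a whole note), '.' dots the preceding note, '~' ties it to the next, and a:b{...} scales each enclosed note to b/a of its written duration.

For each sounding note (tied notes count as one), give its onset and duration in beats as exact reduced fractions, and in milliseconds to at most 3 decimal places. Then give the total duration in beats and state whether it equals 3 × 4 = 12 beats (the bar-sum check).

1) 0.0ms=0b +408.163ms=4/7b
2) 408.163ms=4/7b +408.163ms=4/7b
3) 816.327ms=8/7b +408.163ms=4/7b
4) 1224.49ms=12/7b +204.082ms=2/7b
5) 1428.571ms=2b +204.082ms=2/7b
6) 1632.653ms=16/7b +408.163ms=4/7b
7) 2040.816ms=20/7b +408.163ms=4/7b
8) 2448.98ms=24/7b +408.163ms=4/7b
9) 2857.143ms=4b +714.286ms=1b
10) 3571.429ms=5b +714.286ms=1b
11) 4285.714ms=6b +714.286ms=1b
12) 5000.0ms=7b +357.143ms=1/2b
13) 5357.143ms=15/2b +357.143ms=1/2b
14) 5714.286ms=8b +714.286ms=1b
15) 6428.571ms=9b +714.286ms=1b
16) 7142.857ms=10b +1071.429ms=3/2b
17) 8214.286ms=23/2b +357.143ms=1/2b
Σ=12b of 12 (84bpm 4/4) — PASS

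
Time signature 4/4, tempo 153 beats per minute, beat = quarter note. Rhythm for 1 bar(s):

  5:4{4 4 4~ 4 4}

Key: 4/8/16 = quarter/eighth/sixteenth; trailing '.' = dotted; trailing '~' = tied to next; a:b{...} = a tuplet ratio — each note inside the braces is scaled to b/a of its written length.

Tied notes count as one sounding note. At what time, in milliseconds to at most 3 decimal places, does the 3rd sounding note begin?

note 3 onset = 8/5b = 627.451ms

1. 0.0ms @ 0 + 313.725ms (4/5)
2. 313.725ms @ 4/5 + 313.725ms (4/5)
3. 627.451ms @ 8/5 + 627.451ms (8/5)
4. 1254.902ms @ 16/5 + 313.725ms (4/5)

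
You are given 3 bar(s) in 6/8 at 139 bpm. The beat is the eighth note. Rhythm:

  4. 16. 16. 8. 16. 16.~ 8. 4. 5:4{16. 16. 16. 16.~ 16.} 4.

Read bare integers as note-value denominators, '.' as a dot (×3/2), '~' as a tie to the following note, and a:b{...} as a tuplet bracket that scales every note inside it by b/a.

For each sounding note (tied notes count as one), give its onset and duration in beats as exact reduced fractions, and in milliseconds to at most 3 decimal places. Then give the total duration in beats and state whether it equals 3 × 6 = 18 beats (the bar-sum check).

1) 0.0ms=0b +1294.964ms=3b
2) 1294.964ms=3b +323.741ms=3/4b
3) 1618.705ms=15/4b +323.741ms=3/4b
4) 1942.446ms=9/2b +647.482ms=3/2b
5) 2589.928ms=6b +323.741ms=3/4b
6) 2913.669ms=27/4b +971.223ms=9/4b
7) 3884.892ms=9b +1294.964ms=3b
8) 5179.856ms=12b +258.993ms=3/5b
9) 5438.849ms=63/5b +258.993ms=3/5b
10) 5697.842ms=66/5b +258.993ms=3/5b
11) 5956.835ms=69/5b +517.986ms=6/5b
12) 6474.82ms=15b +1294.964ms=3b
Σ=18b of 18 (139bpm 6/8) — PASS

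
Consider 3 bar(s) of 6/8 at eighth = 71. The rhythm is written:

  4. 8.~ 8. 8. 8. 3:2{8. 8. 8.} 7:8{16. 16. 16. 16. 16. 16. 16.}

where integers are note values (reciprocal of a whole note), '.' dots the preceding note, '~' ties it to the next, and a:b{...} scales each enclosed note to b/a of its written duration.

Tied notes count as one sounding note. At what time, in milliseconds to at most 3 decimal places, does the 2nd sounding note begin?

note 2 onset = 3b = 2535.211ms

1. 0.0ms @ 0 + 2535.211ms (3)
2. 2535.211ms @ 3 + 2535.211ms (3)
3. 5070.423ms @ 6 + 1267.606ms (3/2)
4. 6338.028ms @ 15/2 + 1267.606ms (3/2)
5. 7605.634ms @ 9 + 845.07ms (1)
6. 8450.704ms @ 10 + 845.07ms (1)
7. 9295.775ms @ 11 + 845.07ms (1)
8. 10140.845ms @ 12 + 724.346ms (6/7)
9. 10865.191ms @ 90/7 + 724.346ms (6/7)
10. 11589.537ms @ 96/7 + 724.346ms (6/7)
11. 12313.883ms @ 102/7 + 724.346ms (6/7)
12. 13038.229ms @ 108/7 + 724.346ms (6/7)
13. 13762.575ms @ 114/7 + 724.346ms (6/7)
14. 14486.922ms @ 120/7 + 724.346ms (6/7)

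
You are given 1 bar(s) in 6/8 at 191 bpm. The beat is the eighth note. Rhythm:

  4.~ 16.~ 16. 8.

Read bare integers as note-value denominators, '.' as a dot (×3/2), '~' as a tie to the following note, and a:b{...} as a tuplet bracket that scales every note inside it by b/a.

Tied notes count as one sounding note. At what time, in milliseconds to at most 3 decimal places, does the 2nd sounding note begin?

note 2 onset = 9/2b = 1413.613ms

1. 0.0ms @ 0 + 1413.613ms (9/2)
2. 1413.613ms @ 9/2 + 471.204ms (3/2)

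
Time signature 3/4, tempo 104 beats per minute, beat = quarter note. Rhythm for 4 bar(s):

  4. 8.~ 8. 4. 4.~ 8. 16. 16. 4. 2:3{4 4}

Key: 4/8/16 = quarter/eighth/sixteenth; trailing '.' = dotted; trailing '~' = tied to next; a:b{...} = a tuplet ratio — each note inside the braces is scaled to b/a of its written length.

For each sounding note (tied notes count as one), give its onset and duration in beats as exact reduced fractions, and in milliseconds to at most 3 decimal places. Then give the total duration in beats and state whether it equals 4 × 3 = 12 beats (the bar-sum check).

1) 0.0ms=0b +865.385ms=3/2b
2) 865.385ms=3/2b +865.385ms=3/2b
3) 1730.769ms=3b +865.385ms=3/2b
4) 2596.154ms=9/2b +1298.077ms=9/4b
5) 3894.231ms=27/4b +216.346ms=3/8b
6) 4110.577ms=57/8b +216.346ms=3/8b
7) 4326.923ms=15/2b +865.385ms=3/2b
8) 5192.308ms=9b +865.385ms=3/2b
9) 6057.692ms=21/2b +865.385ms=3/2b
Σ=12b of 12 (104bpm 3/4) — PASS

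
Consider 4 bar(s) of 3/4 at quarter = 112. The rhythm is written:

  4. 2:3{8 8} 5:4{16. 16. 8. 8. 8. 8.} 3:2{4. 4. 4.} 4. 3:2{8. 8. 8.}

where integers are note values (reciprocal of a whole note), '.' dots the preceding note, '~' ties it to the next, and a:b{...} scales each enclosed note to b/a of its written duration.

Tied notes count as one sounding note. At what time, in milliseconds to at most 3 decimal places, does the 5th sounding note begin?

1. 0.0ms @ 0 + 803.571ms (3/2)
2. 803.571ms @ 3/2 + 401.786ms (3/4)
3. 1205.357ms @ 9/4 + 401.786ms (3/4)
4. 1607.143ms @ 3 + 160.714ms (3/10)
5. 1767.857ms @ 33/10 + 160.714ms (3/10)
6. 1928.571ms @ 18/5 + 321.429ms (3/5)
7. 2250.0ms @ 21/5 + 321.429ms (3/5)
8. 2571.429ms @ 24/5 + 321.429ms (3/5)
9. 2892.857ms @ 27/5 + 321.429ms (3/5)
10. 3214.286ms @ 6 + 535.714ms (1)
11. 3750.0ms @ 7 + 535.714ms (1)
12. 4285.714ms @ 8 + 535.714ms (1)
13. 4821.429ms @ 9 + 803.571ms (3/2)
14. 5625.0ms @ 21/2 + 267.857ms (1/2)
15. 5892.857ms @ 11 + 267.857ms (1/2)
16. 6160.714ms @ 23/2 + 267.857ms (1/2)

note 5 onset = 33/10b = 1767.857ms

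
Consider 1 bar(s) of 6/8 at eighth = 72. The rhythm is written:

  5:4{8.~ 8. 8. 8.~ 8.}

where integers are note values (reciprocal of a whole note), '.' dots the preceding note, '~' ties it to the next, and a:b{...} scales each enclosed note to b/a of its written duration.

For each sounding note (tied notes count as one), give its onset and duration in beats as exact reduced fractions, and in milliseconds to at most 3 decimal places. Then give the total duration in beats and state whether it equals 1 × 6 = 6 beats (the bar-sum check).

1) 0.0ms=0b +2000.0ms=12/5b
2) 2000.0ms=12/5b +1000.0ms=6/5b
3) 3000.0ms=18/5b +2000.0ms=12/5b
Σ=6b of 6 (72bpm 6/8) — PASS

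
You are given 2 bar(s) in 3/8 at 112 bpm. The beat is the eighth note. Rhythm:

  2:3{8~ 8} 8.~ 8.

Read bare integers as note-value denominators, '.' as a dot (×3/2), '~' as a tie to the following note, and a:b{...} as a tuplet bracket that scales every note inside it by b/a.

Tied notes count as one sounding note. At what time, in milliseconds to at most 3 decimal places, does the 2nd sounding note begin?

note 2 onset = 3b = 1607.143ms

1. 0.0ms @ 0 + 1607.143ms (3)
2. 1607.143ms @ 3 + 1607.143ms (3)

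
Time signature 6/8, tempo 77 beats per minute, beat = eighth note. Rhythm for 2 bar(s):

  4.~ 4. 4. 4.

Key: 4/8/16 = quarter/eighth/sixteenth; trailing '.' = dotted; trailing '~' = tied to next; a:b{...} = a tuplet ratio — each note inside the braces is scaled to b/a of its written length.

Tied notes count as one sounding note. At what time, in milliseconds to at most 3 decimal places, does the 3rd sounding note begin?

1. 0.0ms @ 0 + 4675.325ms (6)
2. 4675.325ms @ 6 + 2337.662ms (3)
3. 7012.987ms @ 9 + 2337.662ms (3)

note 3 onset = 9b = 7012.987ms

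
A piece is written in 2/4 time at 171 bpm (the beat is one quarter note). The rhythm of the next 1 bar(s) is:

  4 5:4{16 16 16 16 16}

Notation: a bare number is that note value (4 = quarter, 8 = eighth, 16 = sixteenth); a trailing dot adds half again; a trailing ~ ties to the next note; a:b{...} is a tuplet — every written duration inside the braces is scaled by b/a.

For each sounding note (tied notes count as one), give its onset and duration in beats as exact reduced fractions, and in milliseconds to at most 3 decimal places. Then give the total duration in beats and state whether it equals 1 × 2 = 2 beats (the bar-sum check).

1) 0.0ms=0b +350.877ms=1b
2) 350.877ms=1b +70.175ms=1/5b
3) 421.053ms=6/5b +70.175ms=1/5b
4) 491.228ms=7/5b +70.175ms=1/5b
5) 561.404ms=8/5b +70.175ms=1/5b
6) 631.579ms=9/5b +70.175ms=1/5b
Σ=2b of 2 (171bpm 2/4) — PASS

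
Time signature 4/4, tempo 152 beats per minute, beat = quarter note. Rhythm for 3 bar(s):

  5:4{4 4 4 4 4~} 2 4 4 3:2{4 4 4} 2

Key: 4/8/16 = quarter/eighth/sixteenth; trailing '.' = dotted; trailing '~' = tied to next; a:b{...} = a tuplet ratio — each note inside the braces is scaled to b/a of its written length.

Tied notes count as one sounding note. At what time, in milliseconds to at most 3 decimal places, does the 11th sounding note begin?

1. 0.0ms @ 0 + 315.789ms (4/5)
2. 315.789ms @ 4/5 + 315.789ms (4/5)
3. 631.579ms @ 8/5 + 315.789ms (4/5)
4. 947.368ms @ 12/5 + 315.789ms (4/5)
5. 1263.158ms @ 16/5 + 1105.263ms (14/5)
6. 2368.421ms @ 6 + 394.737ms (1)
7. 2763.158ms @ 7 + 394.737ms (1)
8. 3157.895ms @ 8 + 263.158ms (2/3)
9. 3421.053ms @ 26/3 + 263.158ms (2/3)
10. 3684.211ms @ 28/3 + 263.158ms (2/3)
11. 3947.368ms @ 10 + 789.474ms (2)

note 11 onset = 10b = 3947.368ms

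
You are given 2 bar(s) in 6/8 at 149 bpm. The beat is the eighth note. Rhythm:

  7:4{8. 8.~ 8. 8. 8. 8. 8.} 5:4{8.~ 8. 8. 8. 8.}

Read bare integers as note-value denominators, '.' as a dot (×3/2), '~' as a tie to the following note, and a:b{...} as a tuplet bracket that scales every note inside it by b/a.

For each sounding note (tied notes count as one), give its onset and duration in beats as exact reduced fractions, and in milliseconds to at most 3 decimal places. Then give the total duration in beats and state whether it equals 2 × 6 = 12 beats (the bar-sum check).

1) 0.0ms=0b +345.158ms=6/7b
2) 345.158ms=6/7b +690.316ms=12/7b
3) 1035.475ms=18/7b +345.158ms=6/7b
4) 1380.633ms=24/7b +345.158ms=6/7b
5) 1725.791ms=30/7b +345.158ms=6/7b
6) 2070.949ms=36/7b +345.158ms=6/7b
7) 2416.107ms=6b +966.443ms=12/5b
8) 3382.55ms=42/5b +483.221ms=6/5b
9) 3865.772ms=48/5b +483.221ms=6/5b
10) 4348.993ms=54/5b +483.221ms=6/5b
Σ=12b of 12 (149bpm 6/8) — PASS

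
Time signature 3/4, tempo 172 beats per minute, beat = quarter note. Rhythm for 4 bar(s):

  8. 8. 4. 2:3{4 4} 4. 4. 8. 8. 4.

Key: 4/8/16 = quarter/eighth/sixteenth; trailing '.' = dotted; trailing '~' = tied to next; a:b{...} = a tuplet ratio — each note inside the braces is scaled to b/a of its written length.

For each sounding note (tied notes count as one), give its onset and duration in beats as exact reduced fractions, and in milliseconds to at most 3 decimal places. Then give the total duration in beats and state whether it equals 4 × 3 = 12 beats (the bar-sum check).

1) 0.0ms=0b +261.628ms=3/4b
2) 261.628ms=3/4b +261.628ms=3/4b
3) 523.256ms=3/2b +523.256ms=3/2b
4) 1046.512ms=3b +523.256ms=3/2b
5) 1569.767ms=9/2b +523.256ms=3/2b
6) 2093.023ms=6b +523.256ms=3/2b
7) 2616.279ms=15/2b +523.256ms=3/2b
8) 3139.535ms=9b +261.628ms=3/4b
9) 3401.163ms=39/4b +261.628ms=3/4b
10) 3662.791ms=21/2b +523.256ms=3/2b
Σ=12b of 12 (172bpm 3/4) — PASS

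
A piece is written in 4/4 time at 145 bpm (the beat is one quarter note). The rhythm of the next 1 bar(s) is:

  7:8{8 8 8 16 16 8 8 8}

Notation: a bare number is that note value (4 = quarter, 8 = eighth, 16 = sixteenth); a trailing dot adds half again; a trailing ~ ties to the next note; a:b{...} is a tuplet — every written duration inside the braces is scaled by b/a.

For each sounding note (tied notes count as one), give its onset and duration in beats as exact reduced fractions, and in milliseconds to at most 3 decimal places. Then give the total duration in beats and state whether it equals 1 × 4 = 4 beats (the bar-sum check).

1) 0.0ms=0b +236.453ms=4/7b
2) 236.453ms=4/7b +236.453ms=4/7b
3) 472.906ms=8/7b +236.453ms=4/7b
4) 709.36ms=12/7b +118.227ms=2/7b
5) 827.586ms=2b +118.227ms=2/7b
6) 945.813ms=16/7b +236.453ms=4/7b
7) 1182.266ms=20/7b +236.453ms=4/7b
8) 1418.719ms=24/7b +236.453ms=4/7b
Σ=4b of 4 (145bpm 4/4) — PASS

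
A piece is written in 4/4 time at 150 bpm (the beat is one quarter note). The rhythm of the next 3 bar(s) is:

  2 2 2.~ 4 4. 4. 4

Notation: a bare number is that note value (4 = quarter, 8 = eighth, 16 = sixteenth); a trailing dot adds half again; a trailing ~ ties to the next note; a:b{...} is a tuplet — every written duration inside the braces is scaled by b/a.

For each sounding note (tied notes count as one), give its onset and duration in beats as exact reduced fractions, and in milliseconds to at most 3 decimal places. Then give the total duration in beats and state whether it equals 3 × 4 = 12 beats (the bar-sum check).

1) 0.0ms=0b +800.0ms=2b
2) 800.0ms=2b +800.0ms=2b
3) 1600.0ms=4b +1600.0ms=4b
4) 3200.0ms=8b +600.0ms=3/2b
5) 3800.0ms=19/2b +600.0ms=3/2b
6) 4400.0ms=11b +400.0ms=1b
Σ=12b of 12 (150bpm 4/4) — PASS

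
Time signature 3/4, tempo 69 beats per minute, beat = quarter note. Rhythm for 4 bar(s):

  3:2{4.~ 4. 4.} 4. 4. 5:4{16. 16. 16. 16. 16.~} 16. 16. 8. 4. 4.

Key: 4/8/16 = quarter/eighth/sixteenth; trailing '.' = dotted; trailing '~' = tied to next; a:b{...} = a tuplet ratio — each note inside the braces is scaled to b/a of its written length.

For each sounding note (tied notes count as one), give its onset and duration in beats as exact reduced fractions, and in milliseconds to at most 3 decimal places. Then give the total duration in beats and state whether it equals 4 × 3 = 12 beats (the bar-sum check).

1) 0.0ms=0b +1739.13ms=2b
2) 1739.13ms=2b +869.565ms=1b
3) 2608.696ms=3b +1304.348ms=3/2b
4) 3913.043ms=9/2b +1304.348ms=3/2b
5) 5217.391ms=6b +260.87ms=3/10b
6) 5478.261ms=63/10b +260.87ms=3/10b
7) 5739.13ms=33/5b +260.87ms=3/10b
8) 6000.0ms=69/10b +260.87ms=3/10b
9) 6260.87ms=36/5b +586.957ms=27/40b
10) 6847.826ms=63/8b +326.087ms=3/8b
11) 7173.913ms=33/4b +652.174ms=3/4b
12) 7826.087ms=9b +1304.348ms=3/2b
13) 9130.435ms=21/2b +1304.348ms=3/2b
Σ=12b of 12 (69bpm 3/4) — PASS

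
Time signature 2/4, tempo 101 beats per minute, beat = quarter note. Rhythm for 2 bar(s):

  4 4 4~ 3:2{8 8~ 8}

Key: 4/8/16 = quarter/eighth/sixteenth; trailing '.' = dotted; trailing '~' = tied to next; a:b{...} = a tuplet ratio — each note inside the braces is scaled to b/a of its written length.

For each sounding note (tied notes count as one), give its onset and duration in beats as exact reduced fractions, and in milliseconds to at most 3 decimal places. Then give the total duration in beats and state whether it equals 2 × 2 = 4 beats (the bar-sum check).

1) 0.0ms=0b +594.059ms=1b
2) 594.059ms=1b +594.059ms=1b
3) 1188.119ms=2b +792.079ms=4/3b
4) 1980.198ms=10/3b +396.04ms=2/3b
Σ=4b of 4 (101bpm 2/4) — PASS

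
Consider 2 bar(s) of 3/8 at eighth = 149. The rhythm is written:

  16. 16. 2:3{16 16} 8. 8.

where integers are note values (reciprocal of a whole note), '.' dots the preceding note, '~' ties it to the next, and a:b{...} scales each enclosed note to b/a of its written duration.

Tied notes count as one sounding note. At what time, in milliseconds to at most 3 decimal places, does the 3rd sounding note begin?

1. 0.0ms @ 0 + 302.013ms (3/4)
2. 302.013ms @ 3/4 + 302.013ms (3/4)
3. 604.027ms @ 3/2 + 302.013ms (3/4)
4. 906.04ms @ 9/4 + 302.013ms (3/4)
5. 1208.054ms @ 3 + 604.027ms (3/2)
6. 1812.081ms @ 9/2 + 604.027ms (3/2)

note 3 onset = 3/2b = 604.027ms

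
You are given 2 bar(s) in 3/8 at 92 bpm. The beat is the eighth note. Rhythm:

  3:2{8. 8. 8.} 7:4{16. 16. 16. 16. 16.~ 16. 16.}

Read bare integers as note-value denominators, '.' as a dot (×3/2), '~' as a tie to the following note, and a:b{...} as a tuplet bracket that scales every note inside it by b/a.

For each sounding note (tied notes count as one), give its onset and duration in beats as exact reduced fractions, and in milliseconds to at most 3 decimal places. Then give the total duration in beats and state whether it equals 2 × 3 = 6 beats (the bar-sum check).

1) 0.0ms=0b +652.174ms=1b
2) 652.174ms=1b +652.174ms=1b
3) 1304.348ms=2b +652.174ms=1b
4) 1956.522ms=3b +279.503ms=3/7b
5) 2236.025ms=24/7b +279.503ms=3/7b
6) 2515.528ms=27/7b +279.503ms=3/7b
7) 2795.031ms=30/7b +279.503ms=3/7b
8) 3074.534ms=33/7b +559.006ms=6/7b
9) 3633.54ms=39/7b +279.503ms=3/7b
Σ=6b of 6 (92bpm 3/8) — PASS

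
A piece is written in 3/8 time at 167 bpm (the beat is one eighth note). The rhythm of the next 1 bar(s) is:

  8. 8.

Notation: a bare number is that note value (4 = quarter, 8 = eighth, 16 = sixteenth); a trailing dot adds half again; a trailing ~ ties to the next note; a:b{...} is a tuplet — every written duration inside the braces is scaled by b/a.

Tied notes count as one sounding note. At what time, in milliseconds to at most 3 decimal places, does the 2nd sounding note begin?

note 2 onset = 3/2b = 538.922ms

1. 0.0ms @ 0 + 538.922ms (3/2)
2. 538.922ms @ 3/2 + 538.922ms (3/2)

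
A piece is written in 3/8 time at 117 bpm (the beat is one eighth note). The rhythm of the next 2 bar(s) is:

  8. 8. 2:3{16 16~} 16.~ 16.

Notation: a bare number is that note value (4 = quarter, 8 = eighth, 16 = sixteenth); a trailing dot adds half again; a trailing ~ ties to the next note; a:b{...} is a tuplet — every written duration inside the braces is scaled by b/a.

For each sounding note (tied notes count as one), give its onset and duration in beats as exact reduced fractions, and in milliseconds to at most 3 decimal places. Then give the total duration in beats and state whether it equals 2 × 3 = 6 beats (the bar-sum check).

1) 0.0ms=0b +769.231ms=3/2b
2) 769.231ms=3/2b +769.231ms=3/2b
3) 1538.462ms=3b +384.615ms=3/4b
4) 1923.077ms=15/4b +1153.846ms=9/4b
Σ=6b of 6 (117bpm 3/8) — PASS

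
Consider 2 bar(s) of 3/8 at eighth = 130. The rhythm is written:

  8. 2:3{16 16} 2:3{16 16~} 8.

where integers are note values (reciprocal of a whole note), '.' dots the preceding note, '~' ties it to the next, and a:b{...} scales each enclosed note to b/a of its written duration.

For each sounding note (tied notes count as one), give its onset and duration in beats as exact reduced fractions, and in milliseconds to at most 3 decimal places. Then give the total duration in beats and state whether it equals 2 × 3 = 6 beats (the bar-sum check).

1) 0.0ms=0b +692.308ms=3/2b
2) 692.308ms=3/2b +346.154ms=3/4b
3) 1038.462ms=9/4b +346.154ms=3/4b
4) 1384.615ms=3b +346.154ms=3/4b
5) 1730.769ms=15/4b +1038.462ms=9/4b
Σ=6b of 6 (130bpm 3/8) — PASS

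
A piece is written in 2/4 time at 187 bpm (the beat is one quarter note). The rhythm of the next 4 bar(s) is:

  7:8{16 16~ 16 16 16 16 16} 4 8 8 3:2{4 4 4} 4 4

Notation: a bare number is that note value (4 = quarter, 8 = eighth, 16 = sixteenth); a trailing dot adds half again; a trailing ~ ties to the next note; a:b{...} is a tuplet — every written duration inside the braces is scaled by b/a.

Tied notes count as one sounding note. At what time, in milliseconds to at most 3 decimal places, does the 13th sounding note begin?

1. 0.0ms @ 0 + 91.673ms (2/7)
2. 91.673ms @ 2/7 + 183.346ms (4/7)
3. 275.019ms @ 6/7 + 91.673ms (2/7)
4. 366.692ms @ 8/7 + 91.673ms (2/7)
5. 458.365ms @ 10/7 + 91.673ms (2/7)
6. 550.038ms @ 12/7 + 91.673ms (2/7)
7. 641.711ms @ 2 + 320.856ms (1)
8. 962.567ms @ 3 + 160.428ms (1/2)
9. 1122.995ms @ 7/2 + 160.428ms (1/2)
10. 1283.422ms @ 4 + 213.904ms (2/3)
11. 1497.326ms @ 14/3 + 213.904ms (2/3)
12. 1711.23ms @ 16/3 + 213.904ms (2/3)
13. 1925.134ms @ 6 + 320.856ms (1)
14. 2245.989ms @ 7 + 320.856ms (1)

note 13 onset = 6b = 1925.134ms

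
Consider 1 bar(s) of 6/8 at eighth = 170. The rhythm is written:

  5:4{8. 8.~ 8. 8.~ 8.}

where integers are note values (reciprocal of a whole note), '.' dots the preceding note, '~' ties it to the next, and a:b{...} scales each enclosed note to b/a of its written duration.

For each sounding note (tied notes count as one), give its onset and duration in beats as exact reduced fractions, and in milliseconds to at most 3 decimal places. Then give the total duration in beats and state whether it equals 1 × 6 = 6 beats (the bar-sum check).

1) 0.0ms=0b +423.529ms=6/5b
2) 423.529ms=6/5b +847.059ms=12/5b
3) 1270.588ms=18/5b +847.059ms=12/5b
Σ=6b of 6 (170bpm 6/8) — PASS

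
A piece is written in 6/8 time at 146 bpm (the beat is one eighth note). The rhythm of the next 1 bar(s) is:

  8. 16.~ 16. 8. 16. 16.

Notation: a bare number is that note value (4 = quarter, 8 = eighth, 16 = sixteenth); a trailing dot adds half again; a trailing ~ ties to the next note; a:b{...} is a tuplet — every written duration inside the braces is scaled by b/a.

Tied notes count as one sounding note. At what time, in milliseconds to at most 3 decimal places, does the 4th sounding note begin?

note 4 onset = 9/2b = 1849.315ms

1. 0.0ms @ 0 + 616.438ms (3/2)
2. 616.438ms @ 3/2 + 616.438ms (3/2)
3. 1232.877ms @ 3 + 616.438ms (3/2)
4. 1849.315ms @ 9/2 + 308.219ms (3/4)
5. 2157.534ms @ 21/4 + 308.219ms (3/4)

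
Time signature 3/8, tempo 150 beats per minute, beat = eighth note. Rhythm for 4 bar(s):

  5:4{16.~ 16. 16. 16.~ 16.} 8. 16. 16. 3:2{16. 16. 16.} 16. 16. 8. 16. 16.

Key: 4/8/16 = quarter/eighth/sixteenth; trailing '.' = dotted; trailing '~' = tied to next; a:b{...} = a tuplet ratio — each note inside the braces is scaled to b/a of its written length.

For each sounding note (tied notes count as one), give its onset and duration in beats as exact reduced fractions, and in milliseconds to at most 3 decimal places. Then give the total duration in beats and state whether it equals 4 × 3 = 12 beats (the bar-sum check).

1) 0.0ms=0b +480.0ms=6/5b
2) 480.0ms=6/5b +240.0ms=3/5b
3) 720.0ms=9/5b +480.0ms=6/5b
4) 1200.0ms=3b +600.0ms=3/2b
5) 1800.0ms=9/2b +300.0ms=3/4b
6) 2100.0ms=21/4b +300.0ms=3/4b
7) 2400.0ms=6b +200.0ms=1/2b
8) 2600.0ms=13/2b +200.0ms=1/2b
9) 2800.0ms=7b +200.0ms=1/2b
10) 3000.0ms=15/2b +300.0ms=3/4b
11) 3300.0ms=33/4b +300.0ms=3/4b
12) 3600.0ms=9b +600.0ms=3/2b
13) 4200.0ms=21/2b +300.0ms=3/4b
14) 4500.0ms=45/4b +300.0ms=3/4b
Σ=12b of 12 (150bpm 3/8) — PASS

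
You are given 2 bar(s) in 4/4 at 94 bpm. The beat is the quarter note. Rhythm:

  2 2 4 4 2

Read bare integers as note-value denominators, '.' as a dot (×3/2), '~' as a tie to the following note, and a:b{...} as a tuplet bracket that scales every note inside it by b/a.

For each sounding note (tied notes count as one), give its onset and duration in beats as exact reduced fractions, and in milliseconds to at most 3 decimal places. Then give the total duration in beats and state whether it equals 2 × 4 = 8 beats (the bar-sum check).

1) 0.0ms=0b +1276.596ms=2b
2) 1276.596ms=2b +1276.596ms=2b
3) 2553.191ms=4b +638.298ms=1b
4) 3191.489ms=5b +638.298ms=1b
5) 3829.787ms=6b +1276.596ms=2b
Σ=8b of 8 (94bpm 4/4) — PASS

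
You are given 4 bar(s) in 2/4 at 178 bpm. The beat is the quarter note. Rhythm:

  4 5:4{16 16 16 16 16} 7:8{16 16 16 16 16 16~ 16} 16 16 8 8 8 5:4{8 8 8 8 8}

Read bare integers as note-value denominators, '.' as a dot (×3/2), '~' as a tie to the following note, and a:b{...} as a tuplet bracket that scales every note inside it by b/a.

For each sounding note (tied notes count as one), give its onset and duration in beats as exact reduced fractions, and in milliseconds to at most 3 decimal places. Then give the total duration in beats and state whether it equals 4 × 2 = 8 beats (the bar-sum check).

1) 0.0ms=0b +337.079ms=1b
2) 337.079ms=1b +67.416ms=1/5b
3) 404.494ms=6/5b +67.416ms=1/5b
4) 471.91ms=7/5b +67.416ms=1/5b
5) 539.326ms=8/5b +67.416ms=1/5b
6) 606.742ms=9/5b +67.416ms=1/5b
7) 674.157ms=2b +96.308ms=2/7b
8) 770.465ms=16/7b +96.308ms=2/7b
9) 866.774ms=18/7b +96.308ms=2/7b
10) 963.082ms=20/7b +96.308ms=2/7b
11) 1059.39ms=22/7b +96.308ms=2/7b
12) 1155.698ms=24/7b +192.616ms=4/7b
13) 1348.315ms=4b +84.27ms=1/4b
14) 1432.584ms=17/4b +84.27ms=1/4b
15) 1516.854ms=9/2b +168.539ms=1/2b
16) 1685.393ms=5b +168.539ms=1/2b
17) 1853.933ms=11/2b +168.539ms=1/2b
18) 2022.472ms=6b +134.831ms=2/5b
19) 2157.303ms=32/5b +134.831ms=2/5b
20) 2292.135ms=34/5b +134.831ms=2/5b
21) 2426.966ms=36/5b +134.831ms=2/5b
22) 2561.798ms=38/5b +134.831ms=2/5b
Σ=8b of 8 (178bpm 2/4) — PASS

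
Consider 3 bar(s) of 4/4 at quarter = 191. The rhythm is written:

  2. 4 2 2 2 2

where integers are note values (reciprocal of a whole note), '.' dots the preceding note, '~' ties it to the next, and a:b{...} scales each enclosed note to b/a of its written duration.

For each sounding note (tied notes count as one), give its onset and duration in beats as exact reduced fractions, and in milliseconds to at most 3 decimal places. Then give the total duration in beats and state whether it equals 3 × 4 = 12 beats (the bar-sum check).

1) 0.0ms=0b +942.408ms=3b
2) 942.408ms=3b +314.136ms=1b
3) 1256.545ms=4b +628.272ms=2b
4) 1884.817ms=6b +628.272ms=2b
5) 2513.089ms=8b +628.272ms=2b
6) 3141.361ms=10b +628.272ms=2b
Σ=12b of 12 (191bpm 4/4) — PASS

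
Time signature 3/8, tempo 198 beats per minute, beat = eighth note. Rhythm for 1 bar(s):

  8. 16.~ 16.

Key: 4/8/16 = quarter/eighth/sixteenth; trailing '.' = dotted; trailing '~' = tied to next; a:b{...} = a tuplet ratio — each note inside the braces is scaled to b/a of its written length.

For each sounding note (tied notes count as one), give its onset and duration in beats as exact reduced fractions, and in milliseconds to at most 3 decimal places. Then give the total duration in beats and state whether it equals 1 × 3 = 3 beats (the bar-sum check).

1) 0.0ms=0b +454.545ms=3/2b
2) 454.545ms=3/2b +454.545ms=3/2b
Σ=3b of 3 (198bpm 3/8) — PASS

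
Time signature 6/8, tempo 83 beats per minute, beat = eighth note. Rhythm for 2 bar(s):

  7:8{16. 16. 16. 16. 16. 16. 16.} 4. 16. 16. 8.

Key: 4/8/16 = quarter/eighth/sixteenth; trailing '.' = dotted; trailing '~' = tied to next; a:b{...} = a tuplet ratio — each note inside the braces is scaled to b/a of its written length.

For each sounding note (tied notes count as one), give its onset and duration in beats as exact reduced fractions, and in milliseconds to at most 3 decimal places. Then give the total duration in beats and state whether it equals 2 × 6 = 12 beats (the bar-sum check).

1) 0.0ms=0b +619.621ms=6/7b
2) 619.621ms=6/7b +619.621ms=6/7b
3) 1239.243ms=12/7b +619.621ms=6/7b
4) 1858.864ms=18/7b +619.621ms=6/7b
5) 2478.485ms=24/7b +619.621ms=6/7b
6) 3098.107ms=30/7b +619.621ms=6/7b
7) 3717.728ms=36/7b +619.621ms=6/7b
8) 4337.349ms=6b +2168.675ms=3b
9) 6506.024ms=9b +542.169ms=3/4b
10) 7048.193ms=39/4b +542.169ms=3/4b
11) 7590.361ms=21/2b +1084.337ms=3/2b
Σ=12b of 12 (83bpm 6/8) — PASS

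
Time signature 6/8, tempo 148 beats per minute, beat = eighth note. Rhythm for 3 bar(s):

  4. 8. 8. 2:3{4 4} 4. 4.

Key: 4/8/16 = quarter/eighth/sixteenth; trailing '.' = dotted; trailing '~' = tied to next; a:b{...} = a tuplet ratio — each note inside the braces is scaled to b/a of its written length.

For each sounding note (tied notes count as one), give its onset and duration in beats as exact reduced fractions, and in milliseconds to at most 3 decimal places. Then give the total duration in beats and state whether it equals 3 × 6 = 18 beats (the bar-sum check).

1) 0.0ms=0b +1216.216ms=3b
2) 1216.216ms=3b +608.108ms=3/2b
3) 1824.324ms=9/2b +608.108ms=3/2b
4) 2432.432ms=6b +1216.216ms=3b
5) 3648.649ms=9b +1216.216ms=3b
6) 4864.865ms=12b +1216.216ms=3b
7) 6081.081ms=15b +1216.216ms=3b
Σ=18b of 18 (148bpm 6/8) — PASS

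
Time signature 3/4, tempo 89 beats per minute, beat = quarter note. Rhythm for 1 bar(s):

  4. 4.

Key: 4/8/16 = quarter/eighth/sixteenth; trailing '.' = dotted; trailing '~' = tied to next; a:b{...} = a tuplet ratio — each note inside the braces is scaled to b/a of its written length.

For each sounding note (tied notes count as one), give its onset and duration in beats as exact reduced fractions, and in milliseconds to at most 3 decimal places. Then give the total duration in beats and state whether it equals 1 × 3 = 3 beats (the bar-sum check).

1) 0.0ms=0b +1011.236ms=3/2b
2) 1011.236ms=3/2b +1011.236ms=3/2b
Σ=3b of 3 (89bpm 3/4) — PASS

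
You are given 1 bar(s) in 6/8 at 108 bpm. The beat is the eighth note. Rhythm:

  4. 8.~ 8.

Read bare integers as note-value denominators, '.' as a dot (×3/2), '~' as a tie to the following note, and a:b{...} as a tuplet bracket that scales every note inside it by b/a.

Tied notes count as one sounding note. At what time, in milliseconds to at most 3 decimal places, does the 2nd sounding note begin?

1. 0.0ms @ 0 + 1666.667ms (3)
2. 1666.667ms @ 3 + 1666.667ms (3)

note 2 onset = 3b = 1666.667ms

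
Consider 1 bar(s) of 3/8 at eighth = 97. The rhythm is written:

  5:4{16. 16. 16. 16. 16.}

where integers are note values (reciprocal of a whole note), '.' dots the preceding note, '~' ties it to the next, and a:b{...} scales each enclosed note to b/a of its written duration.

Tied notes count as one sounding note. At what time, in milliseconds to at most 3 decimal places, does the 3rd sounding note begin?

1. 0.0ms @ 0 + 371.134ms (3/5)
2. 371.134ms @ 3/5 + 371.134ms (3/5)
3. 742.268ms @ 6/5 + 371.134ms (3/5)
4. 1113.402ms @ 9/5 + 371.134ms (3/5)
5. 1484.536ms @ 12/5 + 371.134ms (3/5)

note 3 onset = 6/5b = 742.268ms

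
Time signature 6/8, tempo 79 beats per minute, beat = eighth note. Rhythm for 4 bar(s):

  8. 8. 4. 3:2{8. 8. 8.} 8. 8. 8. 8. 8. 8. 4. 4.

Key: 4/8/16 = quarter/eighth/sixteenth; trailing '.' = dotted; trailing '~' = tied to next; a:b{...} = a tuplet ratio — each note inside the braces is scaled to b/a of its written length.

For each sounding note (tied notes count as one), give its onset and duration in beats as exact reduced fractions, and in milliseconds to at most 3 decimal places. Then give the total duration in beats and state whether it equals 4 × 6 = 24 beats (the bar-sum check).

1) 0.0ms=0b +1139.241ms=3/2b
2) 1139.241ms=3/2b +1139.241ms=3/2b
3) 2278.481ms=3b +2278.481ms=3b
4) 4556.962ms=6b +759.494ms=1b
5) 5316.456ms=7b +759.494ms=1b
6) 6075.949ms=8b +759.494ms=1b
7) 6835.443ms=9b +1139.241ms=3/2b
8) 7974.684ms=21/2b +1139.241ms=3/2b
9) 9113.924ms=12b +1139.241ms=3/2b
10) 10253.165ms=27/2b +1139.241ms=3/2b
11) 11392.405ms=15b +1139.241ms=3/2b
12) 12531.646ms=33/2b +1139.241ms=3/2b
13) 13670.886ms=18b +2278.481ms=3b
14) 15949.367ms=21b +2278.481ms=3b
Σ=24b of 24 (79bpm 6/8) — PASS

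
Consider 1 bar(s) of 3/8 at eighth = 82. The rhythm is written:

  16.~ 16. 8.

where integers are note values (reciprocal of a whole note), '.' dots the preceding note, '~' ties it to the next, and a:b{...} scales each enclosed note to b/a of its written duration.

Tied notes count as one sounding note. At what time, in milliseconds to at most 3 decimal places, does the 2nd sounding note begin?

note 2 onset = 3/2b = 1097.561ms

1. 0.0ms @ 0 + 1097.561ms (3/2)
2. 1097.561ms @ 3/2 + 1097.561ms (3/2)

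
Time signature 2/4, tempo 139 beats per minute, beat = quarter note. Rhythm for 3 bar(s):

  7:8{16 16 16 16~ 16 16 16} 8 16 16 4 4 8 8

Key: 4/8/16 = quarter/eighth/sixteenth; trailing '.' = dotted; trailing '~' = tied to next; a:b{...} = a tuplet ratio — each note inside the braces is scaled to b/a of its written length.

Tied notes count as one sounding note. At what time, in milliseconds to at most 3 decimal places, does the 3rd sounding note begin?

1. 0.0ms @ 0 + 123.33ms (2/7)
2. 123.33ms @ 2/7 + 123.33ms (2/7)
3. 246.66ms @ 4/7 + 123.33ms (2/7)
4. 369.99ms @ 6/7 + 246.66ms (4/7)
5. 616.65ms @ 10/7 + 123.33ms (2/7)
6. 739.979ms @ 12/7 + 123.33ms (2/7)
7. 863.309ms @ 2 + 215.827ms (1/2)
8. 1079.137ms @ 5/2 + 107.914ms (1/4)
9. 1187.05ms @ 11/4 + 107.914ms (1/4)
10. 1294.964ms @ 3 + 431.655ms (1)
11. 1726.619ms @ 4 + 431.655ms (1)
12. 2158.273ms @ 5 + 215.827ms (1/2)
13. 2374.101ms @ 11/2 + 215.827ms (1/2)

note 3 onset = 4/7b = 246.66ms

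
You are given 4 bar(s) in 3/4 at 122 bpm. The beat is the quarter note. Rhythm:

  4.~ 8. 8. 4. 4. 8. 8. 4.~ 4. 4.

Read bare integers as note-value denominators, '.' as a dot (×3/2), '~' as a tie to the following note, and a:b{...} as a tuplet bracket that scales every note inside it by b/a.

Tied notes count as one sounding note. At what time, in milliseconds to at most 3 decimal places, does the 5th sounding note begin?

note 5 onset = 6b = 2950.82ms

1. 0.0ms @ 0 + 1106.557ms (9/4)
2. 1106.557ms @ 9/4 + 368.852ms (3/4)
3. 1475.41ms @ 3 + 737.705ms (3/2)
4. 2213.115ms @ 9/2 + 737.705ms (3/2)
5. 2950.82ms @ 6 + 368.852ms (3/4)
6. 3319.672ms @ 27/4 + 368.852ms (3/4)
7. 3688.525ms @ 15/2 + 1475.41ms (3)
8. 5163.934ms @ 21/2 + 737.705ms (3/2)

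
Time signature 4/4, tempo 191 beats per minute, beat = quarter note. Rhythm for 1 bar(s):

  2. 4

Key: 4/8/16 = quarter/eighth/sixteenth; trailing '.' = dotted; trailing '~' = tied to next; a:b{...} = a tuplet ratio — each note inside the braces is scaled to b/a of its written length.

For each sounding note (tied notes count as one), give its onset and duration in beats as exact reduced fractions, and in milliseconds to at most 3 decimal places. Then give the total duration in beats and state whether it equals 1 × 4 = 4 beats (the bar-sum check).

1) 0.0ms=0b +942.408ms=3b
2) 942.408ms=3b +314.136ms=1b
Σ=4b of 4 (191bpm 4/4) — PASS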